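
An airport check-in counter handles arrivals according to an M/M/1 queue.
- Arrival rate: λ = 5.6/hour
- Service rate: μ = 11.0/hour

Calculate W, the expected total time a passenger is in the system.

First, compute utilization: ρ = λ/μ = 5.6/11.0 = 0.5091
For M/M/1: W = 1/(μ-λ)
W = 1/(11.0-5.6) = 1/5.40
W = 0.1852 hours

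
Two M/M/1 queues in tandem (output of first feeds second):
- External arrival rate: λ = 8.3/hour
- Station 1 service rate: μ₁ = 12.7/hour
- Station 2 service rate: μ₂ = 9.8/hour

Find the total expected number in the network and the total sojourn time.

By Jackson's theorem, each station behaves as independent M/M/1.
Station 1: ρ₁ = 8.3/12.7 = 0.6535, L₁ = ρ₁/(1-ρ₁) = λ/(μ₁-λ) = 8.3/4.40 = 1.8864
Station 2: ρ₂ = 8.3/9.8 = 0.8469, L₂ = ρ₂/(1-ρ₂) = λ/(μ₂-λ) = 8.3/1.50 = 5.5333
Total: L = L₁ + L₂ = 1.8864 + 5.5333 = 7.4197
W = L/λ = 7.4197/8.3 = 0.8939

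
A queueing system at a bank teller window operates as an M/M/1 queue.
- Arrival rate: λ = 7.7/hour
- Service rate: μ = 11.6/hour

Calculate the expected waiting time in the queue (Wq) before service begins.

First, compute utilization: ρ = λ/μ = 7.7/11.6 = 0.6638
For M/M/1: Wq = λ/(μ(μ-λ))
Wq = 7.7/(11.6 × (11.6-7.7))
Wq = 7.7/(11.6 × 3.90)
Wq = 0.1702 hours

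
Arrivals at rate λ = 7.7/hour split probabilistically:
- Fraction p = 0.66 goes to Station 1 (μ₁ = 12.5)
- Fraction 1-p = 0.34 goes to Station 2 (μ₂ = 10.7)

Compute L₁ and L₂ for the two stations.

Effective rates: λ₁ = 7.7×0.66 = 5.082, λ₂ = 7.7×0.34 = 2.618
Station 1: ρ₁ = 5.082/12.5 = 0.40656, L₁ = ρ₁/(1-ρ₁) = 0.40656/(1-0.40656) = 0.6851
Station 2: ρ₂ = 2.618/10.7 = 0.24467, L₂ = ρ₂/(1-ρ₂) = 0.24467/(1-0.24467) = 0.3239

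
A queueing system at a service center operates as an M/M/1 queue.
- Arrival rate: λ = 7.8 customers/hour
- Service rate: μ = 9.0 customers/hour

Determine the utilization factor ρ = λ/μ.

Server utilization: ρ = λ/μ
ρ = 7.8/9.0 = 0.8667
The server is busy 86.67% of the time.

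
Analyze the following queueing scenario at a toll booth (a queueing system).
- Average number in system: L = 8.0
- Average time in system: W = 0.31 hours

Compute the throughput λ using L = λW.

Little's Law: L = λW, so λ = L/W
λ = 8.0/0.31 = 25.8065 vehicles/hour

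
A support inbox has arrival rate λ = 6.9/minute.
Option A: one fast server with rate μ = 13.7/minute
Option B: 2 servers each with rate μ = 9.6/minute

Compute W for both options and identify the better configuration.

Option A: single server μ = 13.7 (M/M/1)
  ρ_A = 6.9/13.7 = 0.5036
  W_A = 1/(μ-λ) = 1/(13.7-6.9) = 1/6.80 = 0.1471

Option B: 2 servers μ = 9.6 (M/M/2)
  ρ_B = λ/(cμ) = 6.9/(2×9.6) = 0.3594
  Offered load a = λ/μ = cρ = 6.9/9.6 = 0.7188
  P₀ = [ Σₙ₌₀^1 aⁿ/n! + a^2/(2!(1-ρ)) ]⁻¹
  Σ = a^0/0! + a^1/1! = 1.0000 + 0.7188 = 1.7188
  a^2/(2!(1-ρ)) = 0.5166/(2 × 0.6406) = 0.4032
  P₀ = 1/(1.7188 + 0.4032) = 0.4713
  Lq = P₀·a^2·ρ / (2!(1-ρ)²) = 0.4713 × 0.5166 × 0.3594 / (2 × 0.4104) = 0.1066
  Wq_B = Lq/λ = 0.10659/6.9 = 0.015448
  W_B = Wq_B + 1/μ = 0.015448 + 0.10417 = 0.1196

Since W_B = 0.1196 < W_A = 0.1471, Option B (multiple servers) has the shorter time in system.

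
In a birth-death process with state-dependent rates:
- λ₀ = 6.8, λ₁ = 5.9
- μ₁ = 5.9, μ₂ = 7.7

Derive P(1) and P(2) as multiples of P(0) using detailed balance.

Balance equations:
State 0: λ₀P₀ = μ₁P₁ → P₁ = (λ₀/μ₁)P₀ = (6.8/5.9)P₀ = 1.1525P₀
State 1: P₂ = (λ₀λ₁)/(μ₁μ₂)P₀ = (6.8×5.9)/(5.9×7.7)P₀ = 0.8831P₀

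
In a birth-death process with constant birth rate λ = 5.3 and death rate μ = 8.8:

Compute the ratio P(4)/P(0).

For constant rates: P(n)/P(0) = (λ/μ)^n
P(4)/P(0) = (5.3/8.8)^4 = 0.6023^4 = 0.1316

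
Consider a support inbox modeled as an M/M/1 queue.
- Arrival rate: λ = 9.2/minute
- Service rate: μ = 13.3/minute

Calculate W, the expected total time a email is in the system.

First, compute utilization: ρ = λ/μ = 9.2/13.3 = 0.6917
For M/M/1: W = 1/(μ-λ)
W = 1/(13.3-9.2) = 1/4.10
W = 0.2439 minutes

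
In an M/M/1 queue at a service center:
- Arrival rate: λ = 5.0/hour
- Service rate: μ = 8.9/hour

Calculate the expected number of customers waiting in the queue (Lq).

ρ = λ/μ = 5.0/8.9 = 0.5618
For M/M/1: Lq = λ²/(μ(μ-λ))
Lq = 25.00/(8.9 × 3.90)
Lq = 0.7203 customers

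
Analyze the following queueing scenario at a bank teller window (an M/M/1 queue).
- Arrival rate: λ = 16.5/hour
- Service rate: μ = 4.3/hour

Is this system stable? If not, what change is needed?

Stability requires ρ = λ/(cμ) < 1
ρ = 16.5/(1 × 4.3) = 16.5/4.30 = 3.8372
Since 3.8372 ≥ 1, the system is UNSTABLE.
Queue grows without bound. Need μ > λ = 16.5.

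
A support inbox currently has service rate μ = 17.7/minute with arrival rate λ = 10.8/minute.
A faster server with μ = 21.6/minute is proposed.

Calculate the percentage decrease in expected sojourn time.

System 1: ρ₁ = 10.8/17.7 = 0.6102, W₁ = 1/(17.7-10.8) = 0.14493
System 2: ρ₂ = 10.8/21.6 = 0.5000, W₂ = 1/(21.6-10.8) = 0.092593
Improvement: (W₁-W₂)/W₁ = (0.14493-0.092593)/0.14493 = 36.11%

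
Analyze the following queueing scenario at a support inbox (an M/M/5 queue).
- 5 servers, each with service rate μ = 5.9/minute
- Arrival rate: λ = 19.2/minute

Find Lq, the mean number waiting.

Traffic intensity: ρ = λ/(cμ) = 19.2/(5×5.9) = 0.6508
Since ρ = 0.6508 < 1, system is stable.
Offered load a = λ/μ = cρ = 19.2/5.9 = 3.2542
P₀ = [ Σₙ₌₀^4 aⁿ/n! + a^5/(5!(1-ρ)) ]⁻¹
Σ = a^0/0! + a^1/1! + a^2/2! + a^3/3! + a^4/4! = 1.0000 + 3.2542 + 5.2950 + 5.7438 + 4.6729 = 19.9659
a^5/(5!(1-ρ)) = 364.9607/(120 × 0.349153) = 8.7106
P₀ = 1/(19.9659 + 8.7106) = 0.03487
Lq = P₀·a^5·ρ / (5!(1-ρ)²) = 0.03487 × 364.9607 × 0.6508 / (120 × 0.1219) = 0.5662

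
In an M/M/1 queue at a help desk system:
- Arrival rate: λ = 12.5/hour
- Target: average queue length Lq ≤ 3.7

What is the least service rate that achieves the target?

For M/M/1: Lq = λ²/(μ(μ-λ))
Need Lq ≤ 3.7, i.e. μ(μ-λ) ≥ λ²/3.7
μ² - 12.5μ - 156.25/3.7 ≥ 0  →  μ² - 12.5μ - 42.22973 ≥ 0
Quadratic formula (positive root): μ = [λ + √(λ² + 4×42.22973)]/2
Discriminant: 156.25 + 4×42.22973 = 325.1689, √325.1689 = 18.0324
μ ≥ (12.5 + 18.0324)/2 = 15.2662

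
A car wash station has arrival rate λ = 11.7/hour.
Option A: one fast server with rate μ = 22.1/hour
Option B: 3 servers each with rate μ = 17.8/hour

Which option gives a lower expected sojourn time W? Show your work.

Option A: single server μ = 22.1 (M/M/1)
  ρ_A = 11.7/22.1 = 0.5294
  W_A = 1/(μ-λ) = 1/(22.1-11.7) = 1/10.40 = 0.09615

Option B: 3 servers μ = 17.8 (M/M/3)
  ρ_B = λ/(cμ) = 11.7/(3×17.8) = 0.2191
  Offered load a = λ/μ = cρ = 11.7/17.8 = 0.6573
  P₀ = [ Σₙ₌₀^2 aⁿ/n! + a^3/(3!(1-ρ)) ]⁻¹
  Σ = a^0/0! + a^1/1! + a^2/2! = 1.0000 + 0.6573 + 0.2160 = 1.8733
  a^3/(3!(1-ρ)) = 0.2840/(6 × 0.7809) = 0.06061
  P₀ = 1/(1.8733 + 0.06061) = 0.5171
  Lq = P₀·a^3·ρ / (3!(1-ρ)²) = 0.517080 × 0.283986 × 0.219101 / (6 × 0.609803) = 0.008793
  Wq_B = Lq/λ = 0.0087934/11.7 = 0.0007516
  W_B = Wq_B + 1/μ = 0.0007516 + 0.05618 = 0.05693

Since W_B = 0.05693 < W_A = 0.09615, Option B (multiple servers) has the shorter time in system.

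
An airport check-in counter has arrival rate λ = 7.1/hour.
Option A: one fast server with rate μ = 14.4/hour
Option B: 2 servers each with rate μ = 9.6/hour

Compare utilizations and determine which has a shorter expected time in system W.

Option A: single server μ = 14.4 (M/M/1)
  ρ_A = 7.1/14.4 = 0.4931
  W_A = 1/(μ-λ) = 1/(14.4-7.1) = 1/7.30 = 0.1370

Option B: 2 servers μ = 9.6 (M/M/2)
  ρ_B = λ/(cμ) = 7.1/(2×9.6) = 0.3698
  Offered load a = λ/μ = cρ = 7.1/9.6 = 0.7396
  P₀ = [ Σₙ₌₀^1 aⁿ/n! + a^2/(2!(1-ρ)) ]⁻¹
  Σ = a^0/0! + a^1/1! = 1.0000 + 0.7396 = 1.7396
  a^2/(2!(1-ρ)) = 0.5470/(2 × 0.6302) = 0.4340
  P₀ = 1/(1.7396 + 0.4340) = 0.4601
  Lq = P₀·a^2·ρ / (2!(1-ρ)²) = 0.4601 × 0.5470 × 0.3698 / (2 × 0.3972) = 0.1172
  Wq_B = Lq/λ = 0.11716/7.1 = 0.01650
  W_B = Wq_B + 1/μ = 0.01650 + 0.1042 = 0.1207

Since W_B = 0.1207 < W_A = 0.1370, Option B (multiple servers) has the shorter time in system.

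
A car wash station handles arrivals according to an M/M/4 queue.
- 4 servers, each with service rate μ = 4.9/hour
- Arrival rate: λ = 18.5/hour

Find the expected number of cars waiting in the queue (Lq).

Traffic intensity: ρ = λ/(cμ) = 18.5/(4×4.9) = 0.9439
Since ρ = 0.9439 < 1, system is stable.
Offered load a = λ/μ = cρ = 18.5/4.9 = 3.7755
P₀ = [ Σₙ₌₀^3 aⁿ/n! + a^4/(4!(1-ρ)) ]⁻¹
Σ = a^0/0! + a^1/1! + a^2/2! + a^3/3! = 1.0000 + 3.7755 + 7.1272 + 8.9697 = 20.8724
a^4/(4!(1-ρ)) = 203.1901/(24 × 0.05612245) = 150.8533
P₀ = 1/(20.8724 + 150.8533) = 0.005823
Lq = P₀·a^4·ρ / (4!(1-ρ)²) = 0.00582324 × 203.1901 × 0.943878 / (24 × 0.00314973) = 14.7740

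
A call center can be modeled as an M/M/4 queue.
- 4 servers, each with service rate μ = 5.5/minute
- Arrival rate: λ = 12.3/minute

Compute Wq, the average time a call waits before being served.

Traffic intensity: ρ = λ/(cμ) = 12.3/(4×5.5) = 0.5591
Since ρ = 0.5591 < 1, system is stable.
Offered load a = λ/μ = cρ = 12.3/5.5 = 2.2364
P₀ = [ Σₙ₌₀^3 aⁿ/n! + a^4/(4!(1-ρ)) ]⁻¹
Σ = a^0/0! + a^1/1! + a^2/2! + a^3/3! = 1.0000 + 2.2364 + 2.5007 + 1.8641 = 7.6012
a^4/(4!(1-ρ)) = 25.0132/(24 × 0.4409) = 2.3638
P₀ = 1/(7.6012 + 2.3638) = 0.1004
Lq = P₀·a^4·ρ / (4!(1-ρ)²) = 0.10035 × 25.0132 × 0.55909 / (24 × 0.19440) = 0.3008
Wq = Lq/λ = 0.30079/12.3 = 0.02445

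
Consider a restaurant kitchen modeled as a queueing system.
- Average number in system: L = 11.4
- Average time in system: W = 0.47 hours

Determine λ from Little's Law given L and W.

Little's Law: L = λW, so λ = L/W
λ = 11.4/0.47 = 24.2553 orders/hour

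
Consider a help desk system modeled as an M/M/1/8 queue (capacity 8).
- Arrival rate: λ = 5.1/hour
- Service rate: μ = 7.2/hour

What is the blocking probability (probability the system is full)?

ρ = λ/μ = 5.1/7.2 = 0.70833
P₀ = (1-ρ)/(1-ρ^(K+1)) = (1-0.70833)/(1-0.70833^9) = 0.2917/0.9551 = 0.3054
P_K = P₀×ρ^K = 0.3054 × 0.70833^8 = 0.3054 × 0.06337 = 0.01935
Blocking probability = 1.94%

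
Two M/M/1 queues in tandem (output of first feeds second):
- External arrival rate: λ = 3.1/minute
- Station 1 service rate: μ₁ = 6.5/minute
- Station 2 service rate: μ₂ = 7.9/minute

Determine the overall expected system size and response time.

By Jackson's theorem, each station behaves as independent M/M/1.
Station 1: ρ₁ = 3.1/6.5 = 0.4769, L₁ = ρ₁/(1-ρ₁) = λ/(μ₁-λ) = 3.1/3.40 = 0.9118
Station 2: ρ₂ = 3.1/7.9 = 0.3924, L₂ = ρ₂/(1-ρ₂) = λ/(μ₂-λ) = 3.1/4.80 = 0.6458
Total: L = L₁ + L₂ = 0.9118 + 0.6458 = 1.5576
W = L/λ = 1.5576/3.1 = 0.5025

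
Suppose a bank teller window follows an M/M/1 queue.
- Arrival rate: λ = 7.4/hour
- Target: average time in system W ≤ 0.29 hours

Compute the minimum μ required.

For M/M/1: W = 1/(μ-λ)
Need W ≤ 0.29, so 1/(μ-λ) ≤ 0.29
μ - λ ≥ 1/0.29 = 3.4483
μ ≥ 7.4 + 3.4483 = 10.8483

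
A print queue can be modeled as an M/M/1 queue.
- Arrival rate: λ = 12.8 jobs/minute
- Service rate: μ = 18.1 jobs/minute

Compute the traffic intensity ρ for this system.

Server utilization: ρ = λ/μ
ρ = 12.8/18.1 = 0.7072
The server is busy 70.72% of the time.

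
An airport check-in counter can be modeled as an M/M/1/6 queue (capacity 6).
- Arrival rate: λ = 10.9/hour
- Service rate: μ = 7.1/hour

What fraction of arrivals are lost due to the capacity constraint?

ρ = λ/μ = 10.9/7.1 = 1.5352
P₀ = (1-ρ)/(1-ρ^(K+1)) = (1-1.5352)/(1-1.5352^7) = -0.5352/-19.0981 = 0.02802
P_K = P₀×ρ^K = 0.028024 × 1.5352^6 = 0.028024 × 13.0915 = 0.3669
Blocking probability = 36.69%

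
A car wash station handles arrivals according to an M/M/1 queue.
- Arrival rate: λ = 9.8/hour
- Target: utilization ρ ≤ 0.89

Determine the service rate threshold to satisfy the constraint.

ρ = λ/μ, so μ = λ/ρ
μ ≥ 9.8/0.89 = 11.0112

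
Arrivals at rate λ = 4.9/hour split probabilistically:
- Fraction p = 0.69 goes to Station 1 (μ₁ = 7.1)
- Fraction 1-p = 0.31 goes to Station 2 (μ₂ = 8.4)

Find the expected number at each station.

Effective rates: λ₁ = 4.9×0.69 = 3.381, λ₂ = 4.9×0.31 = 1.519
Station 1: ρ₁ = 3.381/7.1 = 0.4762, L₁ = ρ₁/(1-ρ₁) = 0.4762/(1-0.4762) = 0.9091
Station 2: ρ₂ = 1.519/8.4 = 0.180833, L₂ = ρ₂/(1-ρ₂) = 0.180833/(1-0.180833) = 0.2208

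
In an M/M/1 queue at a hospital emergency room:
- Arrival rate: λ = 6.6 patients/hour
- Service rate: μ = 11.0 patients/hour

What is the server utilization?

Server utilization: ρ = λ/μ
ρ = 6.6/11.0 = 0.6000
The server is busy 60.00% of the time.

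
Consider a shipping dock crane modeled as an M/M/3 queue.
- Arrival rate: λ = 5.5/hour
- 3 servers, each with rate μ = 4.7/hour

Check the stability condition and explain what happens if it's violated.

Stability requires ρ = λ/(cμ) < 1
ρ = 5.5/(3 × 4.7) = 5.5/14.10 = 0.3901
Since 0.3901 < 1, the system is STABLE.
The servers are busy 39.01% of the time.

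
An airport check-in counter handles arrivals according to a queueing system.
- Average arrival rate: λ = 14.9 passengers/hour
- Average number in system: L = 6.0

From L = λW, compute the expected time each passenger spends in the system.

Little's Law: L = λW, so W = L/λ
W = 6.0/14.9 = 0.4027 hours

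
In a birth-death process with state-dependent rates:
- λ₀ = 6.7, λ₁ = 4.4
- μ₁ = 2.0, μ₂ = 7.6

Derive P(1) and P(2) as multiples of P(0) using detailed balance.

Balance equations:
State 0: λ₀P₀ = μ₁P₁ → P₁ = (λ₀/μ₁)P₀ = (6.7/2.0)P₀ = 3.3500P₀
State 1: P₂ = (λ₀λ₁)/(μ₁μ₂)P₀ = (6.7×4.4)/(2.0×7.6)P₀ = 1.9395P₀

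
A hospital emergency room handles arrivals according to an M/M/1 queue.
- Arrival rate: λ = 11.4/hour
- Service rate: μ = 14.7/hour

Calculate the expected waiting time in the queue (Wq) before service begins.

First, compute utilization: ρ = λ/μ = 11.4/14.7 = 0.7755
For M/M/1: Wq = λ/(μ(μ-λ))
Wq = 11.4/(14.7 × (14.7-11.4))
Wq = 11.4/(14.7 × 3.30)
Wq = 0.2350 hours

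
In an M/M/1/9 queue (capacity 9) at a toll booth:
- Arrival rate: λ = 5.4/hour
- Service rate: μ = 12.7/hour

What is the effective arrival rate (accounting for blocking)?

ρ = λ/μ = 5.4/12.7 = 0.4252
P₀ = (1-ρ)/(1-ρ^(K+1)) = (1-0.4252)/(1-0.4252^10) = 0.5748/0.9998 = 0.5749
P_K = P₀×ρ^K = 0.5749 × 0.4252^9 = 0.5749 × 0.0004543 = 0.0002612
λ_eff = λ(1-P_K) = 5.4 × (1 - 0.0002612) = 5.4 × 0.99974 = 5.3986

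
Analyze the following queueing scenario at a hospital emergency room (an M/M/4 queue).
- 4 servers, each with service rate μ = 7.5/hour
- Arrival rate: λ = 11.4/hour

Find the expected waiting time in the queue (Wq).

Traffic intensity: ρ = λ/(cμ) = 11.4/(4×7.5) = 0.3800
Since ρ = 0.3800 < 1, system is stable.
Offered load a = λ/μ = cρ = 11.4/7.5 = 1.5200
P₀ = [ Σₙ₌₀^3 aⁿ/n! + a^4/(4!(1-ρ)) ]⁻¹
Σ = a^0/0! + a^1/1! + a^2/2! + a^3/3! = 1.0000 + 1.5200 + 1.1552 + 0.5853 = 4.2605
a^4/(4!(1-ρ)) = 5.3379/(24 × 0.6200) = 0.3587
P₀ = 1/(4.2605 + 0.3587) = 0.2165
Lq = P₀·a^4·ρ / (4!(1-ρ)²) = 0.2165 × 5.3379 × 0.3800 / (24 × 0.3844) = 0.04760
Wq = Lq/λ = 0.04760/11.4 = 0.004175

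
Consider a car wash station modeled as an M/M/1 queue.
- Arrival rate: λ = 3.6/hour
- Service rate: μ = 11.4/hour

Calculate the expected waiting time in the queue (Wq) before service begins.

First, compute utilization: ρ = λ/μ = 3.6/11.4 = 0.3158
For M/M/1: Wq = λ/(μ(μ-λ))
Wq = 3.6/(11.4 × (11.4-3.6))
Wq = 3.6/(11.4 × 7.80)
Wq = 0.04049 hours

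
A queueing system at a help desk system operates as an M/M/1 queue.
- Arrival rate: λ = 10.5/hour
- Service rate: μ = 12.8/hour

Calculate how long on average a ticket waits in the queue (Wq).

First, compute utilization: ρ = λ/μ = 10.5/12.8 = 0.8203
For M/M/1: Wq = λ/(μ(μ-λ))
Wq = 10.5/(12.8 × (12.8-10.5))
Wq = 10.5/(12.8 × 2.30)
Wq = 0.3567 hours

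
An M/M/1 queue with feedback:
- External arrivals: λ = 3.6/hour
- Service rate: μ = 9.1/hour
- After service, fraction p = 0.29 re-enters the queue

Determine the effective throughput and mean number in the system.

Effective arrival rate: λ_eff = λ/(1-p) = 3.6/(1-0.29) = 3.6/0.71 = 5.0704
ρ = λ_eff/μ = 5.0704/9.1 = 0.55719
L = ρ/(1-ρ) = 0.55719/(1-0.55719) = 1.2583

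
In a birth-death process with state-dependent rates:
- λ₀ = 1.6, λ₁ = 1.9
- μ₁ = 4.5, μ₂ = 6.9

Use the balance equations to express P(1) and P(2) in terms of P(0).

Balance equations:
State 0: λ₀P₀ = μ₁P₁ → P₁ = (λ₀/μ₁)P₀ = (1.6/4.5)P₀ = 0.3556P₀
State 1: P₂ = (λ₀λ₁)/(μ₁μ₂)P₀ = (1.6×1.9)/(4.5×6.9)P₀ = 0.09791P₀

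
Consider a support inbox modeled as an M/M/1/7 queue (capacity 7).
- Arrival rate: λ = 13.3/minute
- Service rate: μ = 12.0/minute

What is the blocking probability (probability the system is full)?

ρ = λ/μ = 13.3/12.0 = 1.108333
P₀ = (1-ρ)/(1-ρ^(K+1)) = (1-1.108333)/(1-1.108333^8) = -0.10833/-1.2770 = 0.08483
P_K = P₀×ρ^K = 0.08483 × 1.108333^7 = 0.08483 × 2.0544 = 0.1743
Blocking probability = 17.43%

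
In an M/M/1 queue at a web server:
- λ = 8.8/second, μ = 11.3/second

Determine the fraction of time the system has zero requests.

ρ = λ/μ = 8.8/11.3 = 0.7788
P(0) = 1 - ρ = 1 - 0.7788 = 0.2212
The server is idle 22.12% of the time.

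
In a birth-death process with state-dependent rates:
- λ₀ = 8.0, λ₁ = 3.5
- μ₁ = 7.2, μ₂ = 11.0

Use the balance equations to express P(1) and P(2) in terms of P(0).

Balance equations:
State 0: λ₀P₀ = μ₁P₁ → P₁ = (λ₀/μ₁)P₀ = (8.0/7.2)P₀ = 1.1111P₀
State 1: P₂ = (λ₀λ₁)/(μ₁μ₂)P₀ = (8.0×3.5)/(7.2×11.0)P₀ = 0.3535P₀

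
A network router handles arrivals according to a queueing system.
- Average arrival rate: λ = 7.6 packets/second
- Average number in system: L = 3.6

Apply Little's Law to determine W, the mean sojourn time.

Little's Law: L = λW, so W = L/λ
W = 3.6/7.6 = 0.4737 seconds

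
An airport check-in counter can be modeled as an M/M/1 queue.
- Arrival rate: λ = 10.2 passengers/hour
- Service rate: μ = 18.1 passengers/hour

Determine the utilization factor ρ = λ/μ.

Server utilization: ρ = λ/μ
ρ = 10.2/18.1 = 0.5635
The server is busy 56.35% of the time.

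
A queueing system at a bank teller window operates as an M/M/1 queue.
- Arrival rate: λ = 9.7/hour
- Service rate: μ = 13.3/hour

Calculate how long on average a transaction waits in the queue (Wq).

First, compute utilization: ρ = λ/μ = 9.7/13.3 = 0.7293
For M/M/1: Wq = λ/(μ(μ-λ))
Wq = 9.7/(13.3 × (13.3-9.7))
Wq = 9.7/(13.3 × 3.60)
Wq = 0.2026 hours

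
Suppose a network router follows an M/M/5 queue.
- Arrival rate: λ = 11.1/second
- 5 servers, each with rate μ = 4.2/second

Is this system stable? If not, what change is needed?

Stability requires ρ = λ/(cμ) < 1
ρ = 11.1/(5 × 4.2) = 11.1/21.00 = 0.5286
Since 0.5286 < 1, the system is STABLE.
The servers are busy 52.86% of the time.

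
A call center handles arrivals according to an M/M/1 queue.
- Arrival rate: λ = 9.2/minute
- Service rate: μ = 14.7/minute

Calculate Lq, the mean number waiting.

ρ = λ/μ = 9.2/14.7 = 0.6259
For M/M/1: Lq = λ²/(μ(μ-λ))
Lq = 84.64/(14.7 × 5.50)
Lq = 1.0469 calls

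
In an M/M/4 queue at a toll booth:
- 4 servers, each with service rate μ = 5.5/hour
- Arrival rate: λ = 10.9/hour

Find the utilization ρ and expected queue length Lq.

Traffic intensity: ρ = λ/(cμ) = 10.9/(4×5.5) = 0.4955
Since ρ = 0.4955 < 1, system is stable.
Offered load a = λ/μ = cρ = 10.9/5.5 = 1.9818
P₀ = [ Σₙ₌₀^3 aⁿ/n! + a^4/(4!(1-ρ)) ]⁻¹
Σ = a^0/0! + a^1/1! + a^2/2! + a^3/3! = 1.0000 + 1.9818 + 1.9638 + 1.2973 = 6.2429
a^4/(4!(1-ρ)) = 15.4261/(24 × 0.50455) = 1.2739
P₀ = 1/(6.2429 + 1.2739) = 0.1330
Lq = P₀·a^4·ρ / (4!(1-ρ)²) = 0.1330 × 15.4261 × 0.4955 / (24 × 0.2546) = 0.1664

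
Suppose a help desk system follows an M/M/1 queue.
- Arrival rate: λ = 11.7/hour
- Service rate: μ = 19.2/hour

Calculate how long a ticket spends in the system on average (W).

First, compute utilization: ρ = λ/μ = 11.7/19.2 = 0.6094
For M/M/1: W = 1/(μ-λ)
W = 1/(19.2-11.7) = 1/7.50
W = 0.1333 hours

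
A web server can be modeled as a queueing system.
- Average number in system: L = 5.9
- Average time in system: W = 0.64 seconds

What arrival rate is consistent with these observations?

Little's Law: L = λW, so λ = L/W
λ = 5.9/0.64 = 9.2188 requests/second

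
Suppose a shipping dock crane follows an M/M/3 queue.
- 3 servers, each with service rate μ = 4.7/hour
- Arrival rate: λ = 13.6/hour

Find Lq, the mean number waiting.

Traffic intensity: ρ = λ/(cμ) = 13.6/(3×4.7) = 0.9645
Since ρ = 0.9645 < 1, system is stable.
Offered load a = λ/μ = cρ = 13.6/4.7 = 2.8936
P₀ = [ Σₙ₌₀^2 aⁿ/n! + a^3/(3!(1-ρ)) ]⁻¹
Σ = a^0/0! + a^1/1! + a^2/2! = 1.0000 + 2.8936 + 4.1865 = 8.0801
a^3/(3!(1-ρ)) = 24.22831/(6 × 0.03546099) = 113.8731
P₀ = 1/(8.0801 + 113.8731) = 0.008200
Lq = P₀·a^3·ρ / (3!(1-ρ)²) = 0.008199867 × 24.22831 × 0.9645390 / (6 × 0.001257482) = 25.3978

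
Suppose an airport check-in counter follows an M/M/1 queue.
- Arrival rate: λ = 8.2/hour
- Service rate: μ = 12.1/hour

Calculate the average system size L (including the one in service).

ρ = λ/μ = 8.2/12.1 = 0.6777
For M/M/1: L = λ/(μ-λ)
L = 8.2/(12.1-8.2) = 8.2/3.90
L = 2.1026 passengers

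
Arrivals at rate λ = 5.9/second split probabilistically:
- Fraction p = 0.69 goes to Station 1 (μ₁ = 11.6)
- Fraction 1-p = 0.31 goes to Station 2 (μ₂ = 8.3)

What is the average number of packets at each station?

Effective rates: λ₁ = 5.9×0.69 = 4.071, λ₂ = 5.9×0.31 = 1.829
Station 1: ρ₁ = 4.071/11.6 = 0.35095, L₁ = ρ₁/(1-ρ₁) = 0.35095/(1-0.35095) = 0.5407
Station 2: ρ₂ = 1.829/8.3 = 0.22036, L₂ = ρ₂/(1-ρ₂) = 0.22036/(1-0.22036) = 0.2826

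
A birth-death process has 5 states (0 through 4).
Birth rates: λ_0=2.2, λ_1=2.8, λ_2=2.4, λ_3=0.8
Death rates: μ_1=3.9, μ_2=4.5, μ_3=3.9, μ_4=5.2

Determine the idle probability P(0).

Ratios P(n)/P(0) = (λ₀···λₙ₋₁)/(μ₁···μₙ):
P(1)/P(0) = (2.2)/(3.9) = 0.5641
P(2)/P(0) = (2.2×2.8)/(3.9×4.5) = 0.3510
P(3)/P(0) = (2.2×2.8×2.4)/(3.9×4.5×3.9) = 0.2160
P(4)/P(0) = (2.2×2.8×2.4×0.8)/(3.9×4.5×3.9×5.2) = 0.03323

Normalization: ∑ P(n) = 1
P(0) × (1.0000 + 0.5641 + 0.3510 + 0.2160 + 0.03323) = 1
P(0) × 2.1643 = 1
P(0) = 1/2.1643 = 0.4620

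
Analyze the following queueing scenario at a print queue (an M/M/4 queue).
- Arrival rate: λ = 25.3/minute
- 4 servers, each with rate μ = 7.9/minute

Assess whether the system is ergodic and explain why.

Stability requires ρ = λ/(cμ) < 1
ρ = 25.3/(4 × 7.9) = 25.3/31.60 = 0.8006
Since 0.8006 < 1, the system is STABLE.
The servers are busy 80.06% of the time.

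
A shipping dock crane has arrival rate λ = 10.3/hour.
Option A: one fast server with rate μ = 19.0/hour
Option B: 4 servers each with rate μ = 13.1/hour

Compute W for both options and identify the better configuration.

Option A: single server μ = 19.0 (M/M/1)
  ρ_A = 10.3/19.0 = 0.5421
  W_A = 1/(μ-λ) = 1/(19.0-10.3) = 1/8.70 = 0.1149

Option B: 4 servers μ = 13.1 (M/M/4)
  ρ_B = λ/(cμ) = 10.3/(4×13.1) = 0.1966
  Offered load a = λ/μ = cρ = 10.3/13.1 = 0.7863
  P₀ = [ Σₙ₌₀^3 aⁿ/n! + a^4/(4!(1-ρ)) ]⁻¹
  Σ = a^0/0! + a^1/1! + a^2/2! + a^3/3! = 1.0000 + 0.7863 + 0.3091 + 0.08101 = 2.1764
  a^4/(4!(1-ρ)) = 0.3822/(24 × 0.8034) = 0.01982
  P₀ = 1/(2.1764 + 0.01982) = 0.4553
  Lq = P₀·a^4·ρ / (4!(1-ρ)²) = 0.4553 × 0.3822 × 0.1966 / (24 × 0.6455) = 0.002208
  Wq_B = Lq/λ = 0.002208/10.3 = 0.0002144
  W_B = Wq_B + 1/μ = 0.0002144 + 0.07634 = 0.07655

Since W_B = 0.07655 < W_A = 0.1149, Option B (multiple servers) has the shorter time in system.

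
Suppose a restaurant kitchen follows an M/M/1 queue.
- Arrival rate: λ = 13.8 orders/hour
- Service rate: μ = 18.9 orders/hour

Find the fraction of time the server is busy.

Server utilization: ρ = λ/μ
ρ = 13.8/18.9 = 0.7302
The server is busy 73.02% of the time.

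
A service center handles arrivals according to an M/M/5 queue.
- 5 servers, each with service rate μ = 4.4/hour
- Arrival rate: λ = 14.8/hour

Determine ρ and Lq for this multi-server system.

Traffic intensity: ρ = λ/(cμ) = 14.8/(5×4.4) = 0.6727
Since ρ = 0.6727 < 1, system is stable.
Offered load a = λ/μ = cρ = 14.8/4.4 = 3.3636
P₀ = [ Σₙ₌₀^4 aⁿ/n! + a^5/(5!(1-ρ)) ]⁻¹
Σ = a^0/0! + a^1/1! + a^2/2! + a^3/3! + a^4/4! = 1.0000 + 3.3636 + 5.6570 + 6.3427 + 5.3337 = 21.6970
a^5/(5!(1-ρ)) = 430.5714/(120 × 0.327273) = 10.9636
P₀ = 1/(21.6970 + 10.9636) = 0.03062
Lq = P₀·a^5·ρ / (5!(1-ρ)²) = 0.030618 × 430.5714 × 0.67273 / (120 × 0.10711) = 0.6900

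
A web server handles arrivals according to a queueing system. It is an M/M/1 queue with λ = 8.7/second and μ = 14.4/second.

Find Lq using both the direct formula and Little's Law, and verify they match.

Method 1 (direct): Lq = λ²/(μ(μ-λ)) = 75.69/(14.4 × 5.70) = 0.9221

Method 2 (Little's Law):
W = 1/(μ-λ) = 1/5.70 = 0.175439
Wq = W - 1/μ = 0.175439 - 0.0694444 = 0.10599
Lq = λWq = 8.7 × 0.10599 = 0.9221 ✔ (matches Method 1)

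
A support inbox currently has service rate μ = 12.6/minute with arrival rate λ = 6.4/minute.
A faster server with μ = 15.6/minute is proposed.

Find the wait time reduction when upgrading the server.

System 1: ρ₁ = 6.4/12.6 = 0.5079, W₁ = 1/(12.6-6.4) = 0.1613
System 2: ρ₂ = 6.4/15.6 = 0.4103, W₂ = 1/(15.6-6.4) = 0.1087
Improvement: (W₁-W₂)/W₁ = (0.1613-0.1087)/0.1613 = 32.61%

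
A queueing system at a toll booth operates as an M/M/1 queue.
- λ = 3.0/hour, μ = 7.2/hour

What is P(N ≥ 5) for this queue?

ρ = λ/μ = 3.0/7.2 = 0.4167
P(N ≥ n) = ρⁿ
P(N ≥ 5) = 0.4167^5
P(N ≥ 5) = 0.01256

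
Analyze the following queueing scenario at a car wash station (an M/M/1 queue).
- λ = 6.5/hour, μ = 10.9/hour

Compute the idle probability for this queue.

ρ = λ/μ = 6.5/10.9 = 0.5963
P(0) = 1 - ρ = 1 - 0.5963 = 0.4037
The server is idle 40.37% of the time.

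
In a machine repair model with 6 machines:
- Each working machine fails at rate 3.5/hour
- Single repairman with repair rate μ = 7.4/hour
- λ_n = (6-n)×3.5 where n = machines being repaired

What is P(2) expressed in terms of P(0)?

P(2)/P(0) = ∏_{i=0}^{2-1} λ_i/μ_{i+1}
= (6-0)×3.5/7.4 × (6-1)×3.5/7.4
= 6.7111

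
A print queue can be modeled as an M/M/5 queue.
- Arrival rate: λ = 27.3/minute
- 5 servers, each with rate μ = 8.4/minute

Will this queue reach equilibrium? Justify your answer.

Stability requires ρ = λ/(cμ) < 1
ρ = 27.3/(5 × 8.4) = 27.3/42.00 = 0.6500
Since 0.6500 < 1, the system is STABLE.
The servers are busy 65.00% of the time.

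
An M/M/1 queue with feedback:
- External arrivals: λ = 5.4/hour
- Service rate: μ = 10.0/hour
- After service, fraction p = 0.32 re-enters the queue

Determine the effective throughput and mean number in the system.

Effective arrival rate: λ_eff = λ/(1-p) = 5.4/(1-0.32) = 5.4/0.68 = 7.941176
ρ = λ_eff/μ = 7.941176/10.0 = 0.7941176
L = ρ/(1-ρ) = 0.7941176/(1-0.7941176) = 3.8571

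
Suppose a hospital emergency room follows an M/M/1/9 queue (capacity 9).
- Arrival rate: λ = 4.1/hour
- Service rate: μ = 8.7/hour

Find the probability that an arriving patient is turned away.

ρ = λ/μ = 4.1/8.7 = 0.47126
P₀ = (1-ρ)/(1-ρ^(K+1)) = (1-0.47126)/(1-0.47126^10) = 0.5287/0.9995 = 0.5290
P_K = P₀×ρ^K = 0.52903 × 0.47126^9 = 0.52903 × 0.0011464 = 0.0006065
Blocking probability = 0.06065%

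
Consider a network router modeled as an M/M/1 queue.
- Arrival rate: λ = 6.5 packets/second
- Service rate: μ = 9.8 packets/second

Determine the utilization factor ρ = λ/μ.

Server utilization: ρ = λ/μ
ρ = 6.5/9.8 = 0.6633
The server is busy 66.33% of the time.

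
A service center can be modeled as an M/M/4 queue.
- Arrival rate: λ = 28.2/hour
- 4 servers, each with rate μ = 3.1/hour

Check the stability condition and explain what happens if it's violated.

Stability requires ρ = λ/(cμ) < 1
ρ = 28.2/(4 × 3.1) = 28.2/12.40 = 2.2742
Since 2.2742 ≥ 1, the system is UNSTABLE.
Need c > λ/μ = 28.2/3.1 = 9.10.
Minimum servers needed: c = 10.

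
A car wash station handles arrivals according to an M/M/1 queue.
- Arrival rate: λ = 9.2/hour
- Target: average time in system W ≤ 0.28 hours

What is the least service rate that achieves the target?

For M/M/1: W = 1/(μ-λ)
Need W ≤ 0.28, so 1/(μ-λ) ≤ 0.28
μ - λ ≥ 1/0.28 = 3.5714
μ ≥ 9.2 + 3.5714 = 12.7714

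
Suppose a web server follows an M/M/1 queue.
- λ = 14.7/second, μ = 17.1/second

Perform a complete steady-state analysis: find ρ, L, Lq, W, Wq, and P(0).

Step 1: ρ = λ/μ = 14.7/17.1 = 0.8596
Step 2: L = λ/(μ-λ) = 14.7/2.40 = 6.1250
Step 3: Lq = λ²/(μ(μ-λ)) = 216.09/(17.1×2.40) = 5.2654
Step 4: W = 1/(μ-λ) = 1/2.40 = 0.41667
Step 5: Wq = λ/(μ(μ-λ)) = 14.7/(17.1×2.40) = 0.3582
Step 6: P(0) = 1-ρ = 0.1404
Verify: L = λW = 14.7×0.41667 = 6.1250 ✔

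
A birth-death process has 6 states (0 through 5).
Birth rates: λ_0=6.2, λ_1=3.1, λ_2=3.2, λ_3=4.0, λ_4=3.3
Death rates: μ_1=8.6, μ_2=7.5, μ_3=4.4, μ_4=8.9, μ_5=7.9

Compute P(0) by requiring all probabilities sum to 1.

Ratios P(n)/P(0) = (λ₀···λₙ₋₁)/(μ₁···μₙ):
P(1)/P(0) = (6.2)/(8.6) = 0.7209
P(2)/P(0) = (6.2×3.1)/(8.6×7.5) = 0.2980
P(3)/P(0) = (6.2×3.1×3.2)/(8.6×7.5×4.4) = 0.2167
P(4)/P(0) = (6.2×3.1×3.2×4.0)/(8.6×7.5×4.4×8.9) = 0.09740
P(5)/P(0) = (6.2×3.1×3.2×4.0×3.3)/(8.6×7.5×4.4×8.9×7.9) = 0.04069

Normalization: ∑ P(n) = 1
P(0) × (1.0000 + 0.7209 + 0.2980 + 0.2167 + 0.09740 + 0.04069) = 1
P(0) × 2.3737 = 1
P(0) = 1/2.3737 = 0.4213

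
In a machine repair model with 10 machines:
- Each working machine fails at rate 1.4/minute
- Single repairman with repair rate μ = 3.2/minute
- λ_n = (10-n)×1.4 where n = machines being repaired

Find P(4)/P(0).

P(4)/P(0) = ∏_{i=0}^{4-1} λ_i/μ_{i+1}
= (10-0)×1.4/3.2 × (10-1)×1.4/3.2 × (10-2)×1.4/3.2 × (10-3)×1.4/3.2
= 184.6472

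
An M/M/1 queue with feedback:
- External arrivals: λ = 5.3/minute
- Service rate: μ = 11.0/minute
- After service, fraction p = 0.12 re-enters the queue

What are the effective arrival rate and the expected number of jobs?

Effective arrival rate: λ_eff = λ/(1-p) = 5.3/(1-0.12) = 5.3/0.88 = 6.0227
ρ = λ_eff/μ = 6.0227/11.0 = 0.54752
L = ρ/(1-ρ) = 0.54752/(1-0.54752) = 1.2100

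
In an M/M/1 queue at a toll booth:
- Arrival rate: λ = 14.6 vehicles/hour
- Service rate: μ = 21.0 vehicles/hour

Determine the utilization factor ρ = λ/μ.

Server utilization: ρ = λ/μ
ρ = 14.6/21.0 = 0.6952
The server is busy 69.52% of the time.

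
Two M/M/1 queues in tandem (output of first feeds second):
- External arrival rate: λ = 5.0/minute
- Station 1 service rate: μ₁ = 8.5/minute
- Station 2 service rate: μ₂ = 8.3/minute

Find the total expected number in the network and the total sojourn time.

By Jackson's theorem, each station behaves as independent M/M/1.
Station 1: ρ₁ = 5.0/8.5 = 0.5882, L₁ = ρ₁/(1-ρ₁) = λ/(μ₁-λ) = 5.0/3.50 = 1.42857
Station 2: ρ₂ = 5.0/8.3 = 0.6024, L₂ = ρ₂/(1-ρ₂) = λ/(μ₂-λ) = 5.0/3.30 = 1.51515
Total: L = L₁ + L₂ = 1.42857 + 1.51515 = 2.9437
W = L/λ = 2.9437/5.0 = 0.5887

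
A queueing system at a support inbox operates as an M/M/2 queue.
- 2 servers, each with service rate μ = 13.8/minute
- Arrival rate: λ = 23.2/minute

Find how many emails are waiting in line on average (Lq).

Traffic intensity: ρ = λ/(cμ) = 23.2/(2×13.8) = 0.8406
Since ρ = 0.8406 < 1, system is stable.
Offered load a = λ/μ = cρ = 23.2/13.8 = 1.6812
P₀ = [ Σₙ₌₀^1 aⁿ/n! + a^2/(2!(1-ρ)) ]⁻¹
Σ = a^0/0! + a^1/1! = 1.0000 + 1.6812 = 2.6812
a^2/(2!(1-ρ)) = 2.8263/(2 × 0.15942) = 8.8643
P₀ = 1/(2.6812 + 8.8643) = 0.08661
Lq = P₀·a^2·ρ / (2!(1-ρ)²) = 0.0866142 × 2.82630 × 0.840580 / (2 × 0.0254148) = 4.0483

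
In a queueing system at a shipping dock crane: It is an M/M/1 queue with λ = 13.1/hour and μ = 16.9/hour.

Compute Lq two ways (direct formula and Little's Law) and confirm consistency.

Method 1 (direct): Lq = λ²/(μ(μ-λ)) = 171.61/(16.9 × 3.80) = 2.6722

Method 2 (Little's Law):
W = 1/(μ-λ) = 1/3.80 = 0.263158
Wq = W - 1/μ = 0.263158 - 0.0591716 = 0.203986
Lq = λWq = 13.1 × 0.203986 = 2.6722 ✔ (matches Method 1)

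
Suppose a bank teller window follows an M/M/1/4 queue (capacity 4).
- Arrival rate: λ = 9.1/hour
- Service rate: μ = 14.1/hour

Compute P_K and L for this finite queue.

ρ = λ/μ = 9.1/14.1 = 0.64539
P₀ = (1-ρ)/(1-ρ^(K+1)) = (1-0.64539)/(1-0.64539^5) = 0.3546/0.8880 = 0.3993
P_K = P₀×ρ^K = 0.3993 × 0.64539^4 = 0.3993 × 0.1735 = 0.06928
Blocking probability P_4 = 0.06928 (6.93%)
L = ρ[1 - (K+1)ρ^K + Kρ^(K+1)] / [(1-ρ)(1-ρ^(K+1))]
L = 0.64539 × (1 - 5×0.17350 + 4×0.11197) / ((1 - 0.64539) × (1 - 0.11197)) = 1.1895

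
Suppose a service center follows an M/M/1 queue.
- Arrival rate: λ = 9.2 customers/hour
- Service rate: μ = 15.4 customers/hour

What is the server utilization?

Server utilization: ρ = λ/μ
ρ = 9.2/15.4 = 0.5974
The server is busy 59.74% of the time.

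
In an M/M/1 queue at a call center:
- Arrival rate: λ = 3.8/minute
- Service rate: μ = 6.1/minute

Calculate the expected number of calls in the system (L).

ρ = λ/μ = 3.8/6.1 = 0.6230
For M/M/1: L = λ/(μ-λ)
L = 3.8/(6.1-3.8) = 3.8/2.30
L = 1.6522 calls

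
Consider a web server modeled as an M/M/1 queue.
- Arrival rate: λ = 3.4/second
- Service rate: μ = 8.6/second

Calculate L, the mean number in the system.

ρ = λ/μ = 3.4/8.6 = 0.3953
For M/M/1: L = λ/(μ-λ)
L = 3.4/(8.6-3.4) = 3.4/5.20
L = 0.6538 requests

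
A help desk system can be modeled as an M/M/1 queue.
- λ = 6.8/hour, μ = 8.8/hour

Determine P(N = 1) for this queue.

ρ = λ/μ = 6.8/8.8 = 0.7727
P(n) = (1-ρ)ρⁿ
P(1) = (1-0.7727) × 0.7727^1
P(1) = 0.2273 × 0.7727
P(1) = 0.1756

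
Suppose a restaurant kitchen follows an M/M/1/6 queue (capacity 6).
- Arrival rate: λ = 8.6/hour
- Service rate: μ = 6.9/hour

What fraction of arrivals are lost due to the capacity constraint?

ρ = λ/μ = 8.6/6.9 = 1.24638
P₀ = (1-ρ)/(1-ρ^(K+1)) = (1-1.24638)/(1-1.24638^7) = -0.2464/-3.6725 = 0.06709
P_K = P₀×ρ^K = 0.06709 × 1.24638^6 = 0.06709 × 3.7489 = 0.2515
Blocking probability = 25.15%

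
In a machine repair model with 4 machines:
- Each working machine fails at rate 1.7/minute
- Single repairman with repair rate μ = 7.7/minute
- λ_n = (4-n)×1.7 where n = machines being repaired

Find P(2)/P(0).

P(2)/P(0) = ∏_{i=0}^{2-1} λ_i/μ_{i+1}
= (4-0)×1.7/7.7 × (4-1)×1.7/7.7
= 0.5849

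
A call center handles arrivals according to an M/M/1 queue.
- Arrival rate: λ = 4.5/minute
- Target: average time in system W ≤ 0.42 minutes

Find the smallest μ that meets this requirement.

For M/M/1: W = 1/(μ-λ)
Need W ≤ 0.42, so 1/(μ-λ) ≤ 0.42
μ - λ ≥ 1/0.42 = 2.3810
μ ≥ 4.5 + 2.3810 = 6.8810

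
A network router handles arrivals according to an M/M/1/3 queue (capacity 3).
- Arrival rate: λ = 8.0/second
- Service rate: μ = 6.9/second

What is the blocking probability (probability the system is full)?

ρ = λ/μ = 8.0/6.9 = 1.15942
P₀ = (1-ρ)/(1-ρ^(K+1)) = (1-1.15942)/(1-1.15942^4) = -0.1594/-0.8070 = 0.1975
P_K = P₀×ρ^K = 0.19754 × 1.15942^3 = 0.19754 × 1.5586 = 0.3079
Blocking probability = 30.79%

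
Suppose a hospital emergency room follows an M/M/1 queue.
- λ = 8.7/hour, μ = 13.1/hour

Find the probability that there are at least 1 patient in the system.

ρ = λ/μ = 8.7/13.1 = 0.6641
P(N ≥ n) = ρⁿ
P(N ≥ 1) = 0.6641^1
P(N ≥ 1) = 0.6641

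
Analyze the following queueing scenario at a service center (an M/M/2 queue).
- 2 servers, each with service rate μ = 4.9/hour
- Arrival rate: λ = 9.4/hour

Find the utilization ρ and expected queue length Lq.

Traffic intensity: ρ = λ/(cμ) = 9.4/(2×4.9) = 0.9592
Since ρ = 0.9592 < 1, system is stable.
Offered load a = λ/μ = cρ = 9.4/4.9 = 1.9184
P₀ = [ Σₙ₌₀^1 aⁿ/n! + a^2/(2!(1-ρ)) ]⁻¹
Σ = a^0/0! + a^1/1! = 1.0000 + 1.9184 = 2.9184
a^2/(2!(1-ρ)) = 3.6801/(2 × 0.040816) = 45.0816
P₀ = 1/(2.9184 + 45.0816) = 0.02083
Lq = P₀·a^2·ρ / (2!(1-ρ)²) = 0.0208333 × 3.68013 × 0.959184 / (2 × 0.00166597) = 22.0712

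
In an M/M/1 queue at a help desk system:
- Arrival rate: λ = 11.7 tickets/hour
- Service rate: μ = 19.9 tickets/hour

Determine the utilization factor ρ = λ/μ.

Server utilization: ρ = λ/μ
ρ = 11.7/19.9 = 0.5879
The server is busy 58.79% of the time.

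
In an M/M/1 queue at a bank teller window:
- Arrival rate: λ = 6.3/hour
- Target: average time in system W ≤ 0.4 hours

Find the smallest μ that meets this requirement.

For M/M/1: W = 1/(μ-λ)
Need W ≤ 0.4, so 1/(μ-λ) ≤ 0.4
μ - λ ≥ 1/0.4 = 2.5000
μ ≥ 6.3 + 2.5000 = 8.8000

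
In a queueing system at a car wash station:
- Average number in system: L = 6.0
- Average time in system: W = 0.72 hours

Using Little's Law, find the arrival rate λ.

Little's Law: L = λW, so λ = L/W
λ = 6.0/0.72 = 8.3333 cars/hour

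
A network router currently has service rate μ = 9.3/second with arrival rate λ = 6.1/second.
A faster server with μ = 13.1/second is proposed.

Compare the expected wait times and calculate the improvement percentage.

System 1: ρ₁ = 6.1/9.3 = 0.6559, W₁ = 1/(9.3-6.1) = 0.312500
System 2: ρ₂ = 6.1/13.1 = 0.4656, W₂ = 1/(13.1-6.1) = 0.142857
Improvement: (W₁-W₂)/W₁ = (0.312500-0.142857)/0.312500 = 54.29%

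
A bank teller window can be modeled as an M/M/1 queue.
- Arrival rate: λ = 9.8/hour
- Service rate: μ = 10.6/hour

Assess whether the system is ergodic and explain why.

Stability requires ρ = λ/(cμ) < 1
ρ = 9.8/(1 × 10.6) = 9.8/10.60 = 0.9245
Since 0.9245 < 1, the system is STABLE.
The server is busy 92.45% of the time.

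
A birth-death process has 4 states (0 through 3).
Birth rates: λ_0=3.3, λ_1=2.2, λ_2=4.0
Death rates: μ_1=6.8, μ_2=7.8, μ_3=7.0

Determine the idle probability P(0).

Ratios P(n)/P(0) = (λ₀···λₙ₋₁)/(μ₁···μₙ):
P(1)/P(0) = (3.3)/(6.8) = 0.4853
P(2)/P(0) = (3.3×2.2)/(6.8×7.8) = 0.1369
P(3)/P(0) = (3.3×2.2×4.0)/(6.8×7.8×7.0) = 0.07822

Normalization: ∑ P(n) = 1
P(0) × (1.0000 + 0.4853 + 0.1369 + 0.07822) = 1
P(0) × 1.7004 = 1
P(0) = 1/1.7004 = 0.5881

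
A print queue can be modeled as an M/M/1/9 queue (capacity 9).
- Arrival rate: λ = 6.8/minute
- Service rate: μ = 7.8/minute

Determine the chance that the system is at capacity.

ρ = λ/μ = 6.8/7.8 = 0.87179
P₀ = (1-ρ)/(1-ρ^(K+1)) = (1-0.87179)/(1-0.87179^10) = 0.1282/0.7464 = 0.1718
P_K = P₀×ρ^K = 0.17177 × 0.87179^9 = 0.17177 × 0.29088 = 0.04996
Blocking probability = 5.00%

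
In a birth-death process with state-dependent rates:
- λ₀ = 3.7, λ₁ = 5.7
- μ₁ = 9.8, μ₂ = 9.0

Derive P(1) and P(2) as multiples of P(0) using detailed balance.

Balance equations:
State 0: λ₀P₀ = μ₁P₁ → P₁ = (λ₀/μ₁)P₀ = (3.7/9.8)P₀ = 0.3776P₀
State 1: P₂ = (λ₀λ₁)/(μ₁μ₂)P₀ = (3.7×5.7)/(9.8×9.0)P₀ = 0.2391P₀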